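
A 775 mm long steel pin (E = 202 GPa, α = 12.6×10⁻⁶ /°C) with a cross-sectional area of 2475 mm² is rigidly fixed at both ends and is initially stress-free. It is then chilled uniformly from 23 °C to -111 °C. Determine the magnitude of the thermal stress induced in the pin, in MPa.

σ ≈ 341 MPa (tensile)

Because both ends are immovable the net strain is zero, and the suppressed thermal strain is αΔT = 12.6×10⁻⁶ × 134 = 1688.4×10⁻⁶.
σ = EαΔT = 202×10³ × 12.6×10⁻⁶ × 134 = 341.1 MPa (tensile; the pin is trying to contract).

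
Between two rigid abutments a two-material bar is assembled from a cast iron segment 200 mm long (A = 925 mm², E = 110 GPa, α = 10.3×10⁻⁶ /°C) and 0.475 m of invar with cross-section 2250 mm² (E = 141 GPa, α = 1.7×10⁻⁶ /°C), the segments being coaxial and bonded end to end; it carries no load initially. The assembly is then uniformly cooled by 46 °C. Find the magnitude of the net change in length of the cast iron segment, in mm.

|ΔL| ≈ 0.0199 mm

Free thermal contraction of the whole bar: Σ αᵢΔT Lᵢ = 10.3×10⁻⁶×46×200 + 1.7×10⁻⁶×46×475 = 0.1319 mm.
Since the ends are fixed, an axial force P builds up, equal in every segment, with P · Σ Lᵢ/(AᵢEᵢ) = δ_free.
Σ Lᵢ/(AᵢEᵢ) = 200/(925×110×10³) + 475/(2250×141×10³) = 3.463×10⁻⁶ mm/N.
Hence P = δ_free / Σ(L/AE) = 0.1319/3.463×10⁻⁶ = 38.09 kN (tensile).
For the cast iron segment, free thermal change = 10.3×10⁻⁶×46×200 = 0.09476 mm and elastic change from P = 38090×200/(925×110×10³) = 0.07487 mm; these oppose, so the net change is 0.0199 mm (segment shortens).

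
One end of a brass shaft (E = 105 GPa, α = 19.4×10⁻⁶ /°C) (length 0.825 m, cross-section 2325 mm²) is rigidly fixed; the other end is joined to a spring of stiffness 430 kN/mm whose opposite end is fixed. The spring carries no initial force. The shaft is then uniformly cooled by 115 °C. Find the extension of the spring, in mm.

δ ≈ 0.75 mm

If the spring were absent the shaft would shorten by αΔT L = 19.4×10⁻⁶ × 115 × 825 = 1.841 mm.
Let P be the tensile force in the spring. The shaft extends elastically by PL/(AE) and the spring stretches by P/k; together these equal δ_free.
So P = δ_free / [L/(AE) + 1/k] = 1.841 / [ 825/(2325×105×10³) + 1/(430×10³) ].
P = 1.841 / 5.705×10⁻⁶ = 322600 N.
Spring extension = P/k = 322600/(430×10³) = 0.7503 mm.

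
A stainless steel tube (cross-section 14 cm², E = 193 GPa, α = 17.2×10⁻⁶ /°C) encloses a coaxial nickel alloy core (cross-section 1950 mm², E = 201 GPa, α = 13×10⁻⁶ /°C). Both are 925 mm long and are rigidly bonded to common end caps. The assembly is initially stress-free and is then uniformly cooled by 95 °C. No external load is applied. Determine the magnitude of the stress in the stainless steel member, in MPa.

σ ≈ 45.6 MPa (tensile)

Equilibrium of a rigid end plate with no external load gives equal and opposite internal forces ±P in the two members. Since α_{stainless steel} > α_{nickel alloy}, cooling drives the stainless steel into tension and the nickel alloy into compression.
Setting the final lengths equal and cancelling L: (α₁ − α₂)ΔT = P/(A₁E₁) + P/(A₂E₂).
|α₁ − α₂|·ΔT = 4.2×10⁻⁶ × 95 = 0.000399.
1/(A₁E₁) + 1/(A₂E₂) = 1/(1400×193×10³) + 1/(1950×201×10³) = 6.252×10⁻⁹ N⁻¹.
P = 0.000399 / 6.252×10⁻⁹ = 63820 N = 63.82 kN.
σ_{stainless steel} = P/A₁ = 63820/1400 = 45.58 MPa, tensile.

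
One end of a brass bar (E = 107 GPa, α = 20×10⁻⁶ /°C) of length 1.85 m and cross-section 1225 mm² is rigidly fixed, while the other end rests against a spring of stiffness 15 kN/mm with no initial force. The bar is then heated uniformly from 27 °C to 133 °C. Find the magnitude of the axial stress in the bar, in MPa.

σ ≈ 39.6 MPa (compressive)

If the spring were absent the bar would lengthen by αΔT L = 20×10⁻⁶ × 106 × 1850 = 3.922 mm.
Let P be the compressive force at the spring. The bar shortens elastically by PL/(AE) and the spring compresses by P/k; together these equal δ_free.
P [ L/(AE) + 1/k ] = δ_free → P [ 1850/(1225×107×10³) + 1/(15×10³) ] = 3.922.
P = 3.922 / 8.078×10⁻⁵ = 48550 N.
σ = P/A = 48550/1225 = 39.63 MPa.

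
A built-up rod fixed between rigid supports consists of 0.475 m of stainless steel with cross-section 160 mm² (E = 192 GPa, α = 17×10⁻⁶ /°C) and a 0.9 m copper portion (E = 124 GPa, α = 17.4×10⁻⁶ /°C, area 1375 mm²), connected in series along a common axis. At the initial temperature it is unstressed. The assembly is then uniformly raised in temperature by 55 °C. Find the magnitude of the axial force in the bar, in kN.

If the supports were absent, the total length change would be Σ αᵢΔT Lᵢ = 17×10⁻⁶×55×475 + 17.4×10⁻⁶×55×900 = 1.305 mm.
Since the ends are fixed, an axial force P builds up, equal in every segment, with P · Σ Lᵢ/(AᵢEᵢ) = δ_free.
Σ Lᵢ/(AᵢEᵢ) = 475/(160×192×10³) + 900/(1375×124×10³) = 2.074×10⁻⁵ mm/N.
So P = 1.305 / 2.074×10⁻⁵ = 62.94 kN, compressive.

P ≈ 62.9 kN (compressive)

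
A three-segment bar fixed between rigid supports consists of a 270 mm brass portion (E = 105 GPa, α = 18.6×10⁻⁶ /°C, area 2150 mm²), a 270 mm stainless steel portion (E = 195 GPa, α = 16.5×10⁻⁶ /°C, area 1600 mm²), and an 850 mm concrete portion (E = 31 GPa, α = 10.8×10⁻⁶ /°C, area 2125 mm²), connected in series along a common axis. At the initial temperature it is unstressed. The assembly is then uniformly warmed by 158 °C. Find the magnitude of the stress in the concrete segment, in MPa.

σ ≈ 92.7 MPa (compressive)

Free thermal expansion of the whole bar: Σ αᵢΔT Lᵢ = 18.6×10⁻⁶×158×270 + 16.5×10⁻⁶×158×270 + 10.8×10⁻⁶×158×850 = 2.948 mm.
The walls prevent any net length change, so an axial force P (same in every segment) develops. Compatibility: P · Σ Lᵢ/(AᵢEᵢ) = δ_free.
Σ Lᵢ/(AᵢEᵢ) = 270/(2150×105×10³) + 270/(1600×195×10³) + 850/(2125×31×10³) = 1.496×10⁻⁵ mm/N.
Hence P = δ_free / Σ(L/AE) = 2.948/1.496×10⁻⁵ = 197 kN (compressive).
σ_{concrete} = P / A = 197000 / 2125 = 92.7 MPa.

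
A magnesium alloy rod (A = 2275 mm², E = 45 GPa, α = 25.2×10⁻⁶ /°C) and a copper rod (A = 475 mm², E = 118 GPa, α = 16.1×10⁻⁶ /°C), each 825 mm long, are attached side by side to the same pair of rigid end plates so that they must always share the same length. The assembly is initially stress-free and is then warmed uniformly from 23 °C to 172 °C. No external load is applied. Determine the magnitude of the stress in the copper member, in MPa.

σ ≈ 103 MPa (tensile)

The magnesium alloy has the larger α, so on heating it would change length more than the copper if both were free. The rigid plates force a common final length, so the magnesium alloy is put into compression and the copper into tension, with equal and opposite forces P (no external load).
Equating the net (thermal + elastic) strains gives |α₁ − α₂|·ΔT = P·[1/(A₁E₁) + 1/(A₂E₂)].
|α₁ − α₂|·ΔT = 9.1×10⁻⁶ × 149 = 0.001356.
1/(A₁E₁) + 1/(A₂E₂) = 1/(2275×45×10³) + 1/(475×118×10³) = 2.761×10⁻⁸ N⁻¹.
P = 0.001356 / 2.761×10⁻⁸ = 49110 N = 49.11 kN.
σ_{copper} = P/A₂ = 49110/475 = 103.4 MPa, tensile.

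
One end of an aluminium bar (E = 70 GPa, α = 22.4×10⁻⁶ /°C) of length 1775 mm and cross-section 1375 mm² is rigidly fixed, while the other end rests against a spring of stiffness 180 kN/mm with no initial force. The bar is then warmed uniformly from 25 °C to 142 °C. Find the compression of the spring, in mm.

δ ≈ 1.08 mm

The unrestrained thermal change is αΔT L = 22.4×10⁻⁶ × 117 × 1775 = 4.652 mm.
With a force P in the spring, the elastic change of the bar is PL/(AE) and that of the spring is P/k; compatibility requires their sum to equal δ_free.
P [ L/(AE) + 1/k ] = δ_free → P [ 1775/(1375×70×10³) + 1/(180×10³) ] = 4.652.
P = 4.652 / 2.4×10⁻⁵ = 193900 N.
Spring compression = P/k = 193900/(180×10³) = 1.077 mm.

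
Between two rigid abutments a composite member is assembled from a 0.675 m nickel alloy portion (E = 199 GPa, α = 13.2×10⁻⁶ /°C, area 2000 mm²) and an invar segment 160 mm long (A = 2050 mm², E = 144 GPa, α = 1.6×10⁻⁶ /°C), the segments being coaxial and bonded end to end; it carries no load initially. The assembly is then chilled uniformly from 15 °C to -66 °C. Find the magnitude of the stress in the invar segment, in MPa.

If the supports were absent, the total length change would be Σ αᵢΔT Lᵢ = 13.2×10⁻⁶×81×675 + 1.6×10⁻⁶×81×160 = 0.7424 mm.
Since the ends are fixed, an axial force P builds up, equal in every segment, with P · Σ Lᵢ/(AᵢEᵢ) = δ_free.
The series flexibility is Σ Lᵢ/(AᵢEᵢ) = 675/(2000×199×10³) + 160/(2050×144×10³) = 2.238×10⁻⁶ mm/N.
So P = 0.7424 / 2.238×10⁻⁶ = 331.7 kN, tensile.
σ_{invar} = P / A = 331700 / 2050 = 161.8 MPa.

σ ≈ 162 MPa (tensile)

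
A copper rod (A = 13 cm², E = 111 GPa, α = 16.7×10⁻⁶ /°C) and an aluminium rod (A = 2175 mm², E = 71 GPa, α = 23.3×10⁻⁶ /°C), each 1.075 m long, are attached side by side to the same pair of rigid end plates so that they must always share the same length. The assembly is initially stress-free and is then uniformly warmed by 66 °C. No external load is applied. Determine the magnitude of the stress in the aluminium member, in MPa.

Both members must finish at the same length. With the larger α, the aluminium tends to over-expand; the plates restrain it, putting the aluminium in compression and the copper in tension. With no external load the two internal forces are equal and opposite, magnitude P.
Setting the final lengths equal and cancelling L: (α₁ − α₂)ΔT = P/(A₁E₁) + P/(A₂E₂).
|α₁ − α₂|·ΔT = 6.6×10⁻⁶ × 66 = 0.0004356.
1/(A₁E₁) + 1/(A₂E₂) = 1/(1300×111×10³) + 1/(2175×71×10³) = 1.341×10⁻⁸ N⁻¹.
P = 0.0004356 / 1.341×10⁻⁸ = 32490 N = 32.49 kN.
σ_{aluminium} = P/A₂ = 32490/2175 = 14.94 MPa, compressive.

σ ≈ 14.9 MPa (compressive)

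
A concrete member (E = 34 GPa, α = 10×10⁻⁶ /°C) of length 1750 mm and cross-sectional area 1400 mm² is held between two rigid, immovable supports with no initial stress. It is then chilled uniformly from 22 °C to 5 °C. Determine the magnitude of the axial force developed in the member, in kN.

P ≈ 8.09 kN (tensile)

With zero net strain, σ = E·αΔT = 34 GPa × 10×10⁻⁶ × 17 = 5.78 MPa.
P = AEαΔT = 1400 × 34×10³ × 10×10⁻⁶ × 17 = 8.092 kN (tensile).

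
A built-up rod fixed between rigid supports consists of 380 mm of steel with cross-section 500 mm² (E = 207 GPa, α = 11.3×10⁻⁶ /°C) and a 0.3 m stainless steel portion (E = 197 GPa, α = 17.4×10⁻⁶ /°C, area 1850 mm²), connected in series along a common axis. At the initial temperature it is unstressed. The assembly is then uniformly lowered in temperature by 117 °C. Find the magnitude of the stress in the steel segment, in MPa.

σ ≈ 495 MPa (tensile)

If the supports were absent, the total length change would be Σ αᵢΔT Lᵢ = 11.3×10⁻⁶×117×380 + 17.4×10⁻⁶×117×300 = 1.113 mm.
The walls prevent any net length change, so an axial force P (same in every segment) develops. Compatibility: P · Σ Lᵢ/(AᵢEᵢ) = δ_free.
Σ Lᵢ/(AᵢEᵢ) = 380/(500×207×10³) + 300/(1850×197×10³) = 4.495×10⁻⁶ mm/N.
So P = 1.113 / 4.495×10⁻⁶ = 247.7 kN, tensile.
σ_{steel} = P / A = 247700 / 500 = 495.3 MPa.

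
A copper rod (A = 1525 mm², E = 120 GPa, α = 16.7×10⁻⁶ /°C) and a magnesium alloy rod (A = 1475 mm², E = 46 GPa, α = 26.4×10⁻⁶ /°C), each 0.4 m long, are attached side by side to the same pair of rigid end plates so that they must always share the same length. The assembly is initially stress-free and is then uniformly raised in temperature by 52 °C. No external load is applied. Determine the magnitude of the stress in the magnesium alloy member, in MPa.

The magnesium alloy has the larger α, so on heating it would change length more than the copper if both were free. The rigid plates force a common final length, so the magnesium alloy is put into compression and the copper into tension, with equal and opposite forces P (no external load).
Compatibility of the two members (thermal + elastic change equal): (α₁ − α₂)ΔT = P·[1/(A₁E₁) + 1/(A₂E₂)].
|α₁ − α₂|·ΔT = 9.7×10⁻⁶ × 52 = 0.0005044.
1/(A₁E₁) + 1/(A₂E₂) = 1/(1525×120×10³) + 1/(1475×46×10³) = 2.02×10⁻⁸ N⁻¹.
P = 0.0005044 / 2.02×10⁻⁸ = 24970 N = 24.97 kN.
σ_{magnesium alloy} = P/A₂ = 24970/1475 = 16.93 MPa, compressive.

σ ≈ 16.9 MPa (compressive)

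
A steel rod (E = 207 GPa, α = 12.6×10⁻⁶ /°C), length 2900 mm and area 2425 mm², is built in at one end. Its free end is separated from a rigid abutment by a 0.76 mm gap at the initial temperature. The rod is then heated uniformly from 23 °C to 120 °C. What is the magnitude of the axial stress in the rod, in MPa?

σ ≈ 199 MPa (compressive)

If the wall were absent the rod would grow by αΔT L = 12.6×10⁻⁶ × 97 × 2900 = 3.544 mm.
After closing the 0.76 mm clearance, 3.544 − 0.76 = 2.784 mm of expansion remains to be suppressed by the wall.
Compatibility: PL/(AE) = 2.784 mm, so σ = P/A = E × (2.784/2900) = 198.7 MPa.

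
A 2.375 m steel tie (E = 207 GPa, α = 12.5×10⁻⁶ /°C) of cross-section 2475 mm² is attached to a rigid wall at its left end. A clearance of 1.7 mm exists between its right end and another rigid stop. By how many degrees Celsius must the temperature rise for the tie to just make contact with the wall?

ΔT ≈ 57.3 °C

Contact occurs when the free expansion equals the gap: αΔT L = 1.7 mm.
ΔT = 1.7 / (12.5×10⁻⁶ × 2375) = 57.26 °C.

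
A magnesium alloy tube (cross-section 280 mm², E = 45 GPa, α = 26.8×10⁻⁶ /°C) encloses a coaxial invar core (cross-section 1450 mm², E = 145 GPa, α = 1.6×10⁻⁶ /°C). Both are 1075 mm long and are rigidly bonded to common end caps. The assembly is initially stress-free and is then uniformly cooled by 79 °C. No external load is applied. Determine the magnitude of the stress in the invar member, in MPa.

σ ≈ 16.3 MPa (compressive)

The magnesium alloy has the larger α, so on cooling it would change length more than the invar if both were free. The rigid plates force a common final length, so the magnesium alloy is put into tension and the invar into compression, with equal and opposite forces P (no external load).
Equating the net (thermal + elastic) strains gives |α₁ − α₂|·ΔT = P·[1/(A₁E₁) + 1/(A₂E₂)].
|α₁ − α₂|·ΔT = 25.2×10⁻⁶ × 79 = 0.001991.
1/(A₁E₁) + 1/(A₂E₂) = 1/(280×45×10³) + 1/(1450×145×10³) = 8.412×10⁻⁸ N⁻¹.
P = 0.001991 / 8.412×10⁻⁸ = 23670 N = 23.67 kN.
σ_{invar} = P/A₂ = 23670/1450 = 16.32 MPa, compressive.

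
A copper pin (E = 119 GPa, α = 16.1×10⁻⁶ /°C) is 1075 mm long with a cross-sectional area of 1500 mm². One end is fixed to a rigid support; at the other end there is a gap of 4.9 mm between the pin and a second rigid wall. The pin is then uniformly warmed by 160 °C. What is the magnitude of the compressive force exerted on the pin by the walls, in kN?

P ≈ 0 kN

Unrestrained expansion: δ_free = αΔT L = 16.1×10⁻⁶ × 160 × 1075 = 2.769 mm.
Since δ_free = 2.77 mm is less than the 4.9 mm gap, the pin never touches the wall. No axial force develops.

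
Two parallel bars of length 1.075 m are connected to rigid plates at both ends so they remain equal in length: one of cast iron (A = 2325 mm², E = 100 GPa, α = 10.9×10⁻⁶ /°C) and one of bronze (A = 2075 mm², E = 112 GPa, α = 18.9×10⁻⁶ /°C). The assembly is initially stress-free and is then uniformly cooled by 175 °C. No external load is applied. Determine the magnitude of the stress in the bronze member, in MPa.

σ ≈ 78.4 MPa (tensile)

The bronze has the larger α, so on cooling it would change length more than the cast iron if both were free. The rigid plates force a common final length, so the bronze is put into tension and the cast iron into compression, with equal and opposite forces P (no external load).
Setting the final lengths equal and cancelling L: (α₁ − α₂)ΔT = P/(A₁E₁) + P/(A₂E₂).
|α₁ − α₂|·ΔT = 8×10⁻⁶ × 175 = 0.0014.
1/(A₁E₁) + 1/(A₂E₂) = 1/(2325×100×10³) + 1/(2075×112×10³) = 8.604×10⁻⁹ N⁻¹.
P = 0.0014 / 8.604×10⁻⁹ = 162700 N = 162.7 kN.
σ_{bronze} = P/A₂ = 162700/2075 = 78.42 MPa, tensile.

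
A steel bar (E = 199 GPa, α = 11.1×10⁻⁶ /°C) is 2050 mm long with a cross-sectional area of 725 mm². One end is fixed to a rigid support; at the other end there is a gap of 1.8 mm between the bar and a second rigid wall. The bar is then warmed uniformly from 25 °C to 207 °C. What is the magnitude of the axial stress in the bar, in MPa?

Unrestrained expansion: δ_free = αΔT L = 11.1×10⁻⁶ × 182 × 2050 = 4.141 mm.
After closing the 1.8 mm clearance, 4.141 − 1.8 = 2.341 mm of expansion remains to be suppressed by the wall.
So σ = E(δ_free − g)/L = 199×10³ × 2.341/2050 = 227.3 MPa.

σ ≈ 227 MPa (compressive)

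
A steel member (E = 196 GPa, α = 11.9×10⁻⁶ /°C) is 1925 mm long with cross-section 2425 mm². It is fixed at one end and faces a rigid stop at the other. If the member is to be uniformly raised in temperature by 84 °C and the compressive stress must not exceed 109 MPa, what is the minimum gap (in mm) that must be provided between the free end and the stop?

Free expansion if unrestrained: δ_free = αΔT L = 11.9×10⁻⁶ × 84 × 1925 = 1.924 mm.
At the allowable stress the elastic shortening the wall may impose is σL/E = 109 × 1925 / (196×10³) = 1.071 mm.
So the gap has to take up the difference, g_min = δ_free − σL/E = 1.924 − 1.071 = 0.8537 mm.

g ≈ 0.854 mm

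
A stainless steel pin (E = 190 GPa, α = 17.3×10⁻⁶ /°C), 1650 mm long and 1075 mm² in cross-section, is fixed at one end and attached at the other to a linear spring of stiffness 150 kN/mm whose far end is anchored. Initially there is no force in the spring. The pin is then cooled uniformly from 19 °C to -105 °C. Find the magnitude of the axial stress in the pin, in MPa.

σ ≈ 223 MPa (tensile)

If the spring were absent the pin would shorten by αΔT L = 17.3×10⁻⁶ × 124 × 1650 = 3.54 mm.
With a force P in the spring, the elastic change of the pin is PL/(AE) and that of the spring is P/k; compatibility requires their sum to equal δ_free.
So P = δ_free / [L/(AE) + 1/k] = 3.54 / [ 1650/(1075×190×10³) + 1/(150×10³) ].
P = 3.54 / 1.475×10⁻⁵ = 240100 N.
σ = P/A = 240100/1075 = 223.3 MPa.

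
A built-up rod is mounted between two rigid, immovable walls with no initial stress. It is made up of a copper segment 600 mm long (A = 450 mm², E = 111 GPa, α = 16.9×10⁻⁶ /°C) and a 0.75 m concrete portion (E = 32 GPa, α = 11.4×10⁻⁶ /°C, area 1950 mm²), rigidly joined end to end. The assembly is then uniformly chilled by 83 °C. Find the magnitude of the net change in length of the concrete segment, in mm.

Free thermal contraction of the whole bar: Σ αᵢΔT Lᵢ = 16.9×10⁻⁶×83×600 + 11.4×10⁻⁶×83×750 = 1.551 mm.
Since the ends are fixed, an axial force P builds up, equal in every segment, with P · Σ Lᵢ/(AᵢEᵢ) = δ_free.
The series flexibility is Σ Lᵢ/(AᵢEᵢ) = 600/(450×111×10³) + 750/(1950×32×10³) = 2.403×10⁻⁵ mm/N.
P = 1.551 / 2.403×10⁻⁵ = 64550 N = 64.55 kN, tensile.
For the concrete segment, free thermal change = 11.4×10⁻⁶×83×750 = 0.7096 mm and elastic change from P = 64550×750/(1950×32×10³) = 0.7759 mm; these oppose, so the net change is 0.0662 mm (segment lengthens).

|ΔL| ≈ 0.0662 mm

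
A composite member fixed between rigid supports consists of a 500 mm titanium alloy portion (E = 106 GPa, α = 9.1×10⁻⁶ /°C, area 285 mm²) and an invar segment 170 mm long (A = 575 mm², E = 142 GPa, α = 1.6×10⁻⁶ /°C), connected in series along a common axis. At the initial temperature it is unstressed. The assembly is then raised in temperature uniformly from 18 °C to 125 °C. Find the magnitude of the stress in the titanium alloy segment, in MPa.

σ ≈ 97.2 MPa (compressive)

If the supports were absent, the total length change would be Σ αᵢΔT Lᵢ = 9.1×10⁻⁶×107×500 + 1.6×10⁻⁶×107×170 = 0.516 mm.
Since the ends are fixed, an axial force P builds up, equal in every segment, with P · Σ Lᵢ/(AᵢEᵢ) = δ_free.
Σ Lᵢ/(AᵢEᵢ) = 500/(285×106×10³) + 170/(575×142×10³) = 1.863×10⁻⁵ mm/N.
So P = 0.516 / 1.863×10⁻⁵ = 27.69 kN, compressive.
σ_{titanium alloy} = P / A = 27690 / 285 = 97.16 MPa.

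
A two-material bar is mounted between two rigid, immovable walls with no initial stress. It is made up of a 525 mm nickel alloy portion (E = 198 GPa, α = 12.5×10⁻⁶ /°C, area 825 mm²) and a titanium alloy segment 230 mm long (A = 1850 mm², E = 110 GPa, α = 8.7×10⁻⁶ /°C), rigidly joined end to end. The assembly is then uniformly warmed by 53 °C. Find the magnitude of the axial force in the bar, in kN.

P ≈ 104 kN (compressive)

If the supports were absent, the total length change would be Σ αᵢΔT Lᵢ = 12.5×10⁻⁶×53×525 + 8.7×10⁻⁶×53×230 = 0.4539 mm.
The rigid supports impose zero overall length change; the single axial force P common to all segments must satisfy P Σ Lᵢ/(AᵢEᵢ) = δ_free.
The series flexibility is Σ Lᵢ/(AᵢEᵢ) = 525/(825×198×10³) + 230/(1850×110×10³) = 4.344×10⁻⁶ mm/N.
Hence P = δ_free / Σ(L/AE) = 0.4539/4.344×10⁻⁶ = 104.5 kN (compressive).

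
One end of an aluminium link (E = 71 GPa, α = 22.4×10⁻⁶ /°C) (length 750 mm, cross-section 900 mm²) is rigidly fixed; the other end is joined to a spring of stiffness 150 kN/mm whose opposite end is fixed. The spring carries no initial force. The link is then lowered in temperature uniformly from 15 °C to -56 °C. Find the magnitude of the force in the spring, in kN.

Free thermal contraction: δ_free = αΔT L = 22.4×10⁻⁶ × 71 × 750 = 1.193 mm.
Let P be the tensile force in the spring. The link extends elastically by PL/(AE) and the spring stretches by P/k; together these equal δ_free.
P [ L/(AE) + 1/k ] = δ_free → P [ 750/(900×71×10³) + 1/(150×10³) ] = 1.193.
P = 1.193 / 1.84×10⁻⁵ = 64810 N.

P ≈ 64.8 kN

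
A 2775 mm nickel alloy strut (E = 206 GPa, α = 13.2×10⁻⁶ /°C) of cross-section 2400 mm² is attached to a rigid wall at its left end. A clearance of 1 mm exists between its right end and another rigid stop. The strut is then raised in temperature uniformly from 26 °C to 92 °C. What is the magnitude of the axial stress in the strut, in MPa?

σ ≈ 105 MPa (compressive)

Free thermal elongation = αΔT L = 13.2×10⁻⁶ × 66 × 2775 = 2.418 mm.
After closing the 1 mm clearance, 2.418 − 1 = 1.418 mm of expansion remains to be suppressed by the wall.
That suppressed elongation corresponds to σ = E·Δ/L = 206×10³ × 1.418/2775 = 105.2 MPa.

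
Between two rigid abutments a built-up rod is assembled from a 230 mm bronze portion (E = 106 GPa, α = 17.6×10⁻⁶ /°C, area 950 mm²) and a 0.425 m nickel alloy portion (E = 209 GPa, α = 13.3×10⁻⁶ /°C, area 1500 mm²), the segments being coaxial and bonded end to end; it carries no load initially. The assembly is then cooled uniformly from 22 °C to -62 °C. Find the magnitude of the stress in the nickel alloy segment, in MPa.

Free thermal contraction of the whole bar: Σ αᵢΔT Lᵢ = 17.6×10⁻⁶×84×230 + 13.3×10⁻⁶×84×425 = 0.8148 mm.
The rigid supports impose zero overall length change; the single axial force P common to all segments must satisfy P Σ Lᵢ/(AᵢEᵢ) = δ_free.
The series flexibility is Σ Lᵢ/(AᵢEᵢ) = 230/(950×106×10³) + 425/(1500×209×10³) = 3.64×10⁻⁶ mm/N.
Hence P = δ_free / Σ(L/AE) = 0.8148/3.64×10⁻⁶ = 223.9 kN (tensile).
σ_{nickel alloy} = P / A = 223900 / 1500 = 149.3 MPa.

σ ≈ 149 MPa (tensile)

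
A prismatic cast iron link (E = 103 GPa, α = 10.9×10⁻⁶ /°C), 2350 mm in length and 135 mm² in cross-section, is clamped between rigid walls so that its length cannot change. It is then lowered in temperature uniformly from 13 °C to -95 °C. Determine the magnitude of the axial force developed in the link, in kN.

The ends cannot move, so σ = EαΔT = 103×10³ × 10.9×10⁻⁶ × 108 = 121.3 MPa.
Then P = σA = 121.3 × 135 mm² = 16.37 kN, tensile.

P ≈ 16.4 kN (tensile)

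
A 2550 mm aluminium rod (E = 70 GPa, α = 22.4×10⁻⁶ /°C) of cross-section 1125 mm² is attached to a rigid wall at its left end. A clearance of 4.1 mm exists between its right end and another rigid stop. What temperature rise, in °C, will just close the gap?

The gap closes when αΔT L = 4.1 mm, since the rod is still unstressed at that instant.
ΔT = 4.1 / (22.4×10⁻⁶ × 2550) = 71.78 °C.

ΔT ≈ 71.8 °C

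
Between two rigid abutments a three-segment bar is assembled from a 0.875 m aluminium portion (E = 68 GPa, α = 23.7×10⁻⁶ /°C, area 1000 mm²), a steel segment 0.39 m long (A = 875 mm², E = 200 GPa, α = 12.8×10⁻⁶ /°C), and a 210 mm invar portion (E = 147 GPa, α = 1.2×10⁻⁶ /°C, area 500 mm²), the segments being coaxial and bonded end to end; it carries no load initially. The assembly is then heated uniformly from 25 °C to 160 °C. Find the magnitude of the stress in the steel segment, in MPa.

σ ≈ 223 MPa (compressive)

If the supports were absent, the total length change would be Σ αᵢΔT Lᵢ = 23.7×10⁻⁶×135×875 + 12.8×10⁻⁶×135×390 + 1.2×10⁻⁶×135×210 = 3.508 mm.
Since the ends are fixed, an axial force P builds up, equal in every segment, with P · Σ Lᵢ/(AᵢEᵢ) = δ_free.
Σ Lᵢ/(AᵢEᵢ) = 875/(1000×68×10³) + 390/(875×200×10³) + 210/(500×147×10³) = 1.795×10⁻⁵ mm/N.
So P = 3.508 / 1.795×10⁻⁵ = 195.4 kN, compressive.
σ_{steel} = P / A = 195400 / 875 = 223.3 MPa.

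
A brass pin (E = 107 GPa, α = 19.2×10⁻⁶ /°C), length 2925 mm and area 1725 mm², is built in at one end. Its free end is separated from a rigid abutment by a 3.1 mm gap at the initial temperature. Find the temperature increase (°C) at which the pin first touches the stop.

The gap closes when αΔT L = 3.1 mm, since the pin is still unstressed at that instant.
So ΔT = g/(αL) = 3.1/(19.2×10⁻⁶ × 2925) = 55.2 °C.

ΔT ≈ 55.2 °C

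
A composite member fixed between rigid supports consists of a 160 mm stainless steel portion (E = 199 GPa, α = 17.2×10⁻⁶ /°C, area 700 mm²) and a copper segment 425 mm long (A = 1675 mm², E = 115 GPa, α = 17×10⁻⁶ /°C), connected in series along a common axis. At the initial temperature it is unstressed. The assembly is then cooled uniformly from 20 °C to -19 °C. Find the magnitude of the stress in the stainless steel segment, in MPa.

σ ≈ 166 MPa (tensile)

With the walls removed the bar would change length by δ_free = Σ αᵢΔT Lᵢ = 17.2×10⁻⁶×39×160 + 17×10⁻⁶×39×425 = 0.3891 mm.
The rigid supports impose zero overall length change; the single axial force P common to all segments must satisfy P Σ Lᵢ/(AᵢEᵢ) = δ_free.
Σ Lᵢ/(AᵢEᵢ) = 160/(700×199×10³) + 425/(1675×115×10³) = 3.355×10⁻⁶ mm/N.
So P = 0.3891 / 3.355×10⁻⁶ = 116 kN, tensile.
σ_{stainless steel} = P / A = 116000 / 700 = 165.7 MPa.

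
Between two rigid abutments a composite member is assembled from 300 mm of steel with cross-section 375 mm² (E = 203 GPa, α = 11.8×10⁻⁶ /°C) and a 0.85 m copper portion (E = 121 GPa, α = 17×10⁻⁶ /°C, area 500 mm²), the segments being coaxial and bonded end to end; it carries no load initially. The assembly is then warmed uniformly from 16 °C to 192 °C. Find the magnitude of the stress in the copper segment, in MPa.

With the walls removed the bar would change length by δ_free = Σ αᵢΔT Lᵢ = 11.8×10⁻⁶×176×300 + 17×10⁻⁶×176×850 = 3.166 mm.
Since the ends are fixed, an axial force P builds up, equal in every segment, with P · Σ Lᵢ/(AᵢEᵢ) = δ_free.
Σ Lᵢ/(AᵢEᵢ) = 300/(375×203×10³) + 850/(500×121×10³) = 1.799×10⁻⁵ mm/N.
P = 3.166 / 1.799×10⁻⁵ = 176000 N = 176 kN, compressive.
σ_{copper} = P / A = 176000 / 500 = 352 MPa.

σ ≈ 352 MPa (compressive)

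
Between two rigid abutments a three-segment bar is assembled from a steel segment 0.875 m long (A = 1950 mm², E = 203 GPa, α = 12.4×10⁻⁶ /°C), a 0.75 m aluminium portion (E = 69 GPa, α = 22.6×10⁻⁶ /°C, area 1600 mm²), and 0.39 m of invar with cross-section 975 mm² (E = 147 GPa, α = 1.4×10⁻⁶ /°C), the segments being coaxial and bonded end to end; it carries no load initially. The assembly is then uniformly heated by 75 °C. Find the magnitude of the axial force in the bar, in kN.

P ≈ 181 kN (compressive)

Free thermal expansion of the whole bar: Σ αᵢΔT Lᵢ = 12.4×10⁻⁶×75×875 + 22.6×10⁻⁶×75×750 + 1.4×10⁻⁶×75×390 = 2.126 mm.
Since the ends are fixed, an axial force P builds up, equal in every segment, with P · Σ Lᵢ/(AᵢEᵢ) = δ_free.
Σ Lᵢ/(AᵢEᵢ) = 875/(1950×203×10³) + 750/(1600×69×10³) + 390/(975×147×10³) = 1.172×10⁻⁵ mm/N.
So P = 2.126 / 1.172×10⁻⁵ = 181.3 kN, compressive.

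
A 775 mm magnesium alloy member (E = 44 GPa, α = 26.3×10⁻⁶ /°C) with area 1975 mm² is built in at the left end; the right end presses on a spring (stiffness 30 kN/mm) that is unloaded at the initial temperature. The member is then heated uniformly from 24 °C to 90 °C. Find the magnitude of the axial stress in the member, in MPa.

If the spring were absent the member would lengthen by αΔT L = 26.3×10⁻⁶ × 66 × 775 = 1.345 mm.
Let P be the compressive force at the spring. The member shortens elastically by PL/(AE) and the spring compresses by P/k; together these equal δ_free.
So P = δ_free / [L/(AE) + 1/k] = 1.345 / [ 775/(1975×44×10³) + 1/(30×10³) ].
P = 1.345 / 4.225×10⁻⁵ = 31840 N.
σ = P/A = 31840/1975 = 16.12 MPa.

σ ≈ 16.1 MPa (compressive)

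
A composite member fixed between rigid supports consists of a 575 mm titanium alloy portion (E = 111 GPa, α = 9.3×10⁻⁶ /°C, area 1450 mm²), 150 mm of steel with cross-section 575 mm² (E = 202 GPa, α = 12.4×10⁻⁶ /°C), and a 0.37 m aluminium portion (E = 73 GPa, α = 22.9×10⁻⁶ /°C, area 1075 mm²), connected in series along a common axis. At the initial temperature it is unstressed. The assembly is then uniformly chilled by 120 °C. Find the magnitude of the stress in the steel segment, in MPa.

Free thermal contraction of the whole bar: Σ αᵢΔT Lᵢ = 9.3×10⁻⁶×120×575 + 12.4×10⁻⁶×120×150 + 22.9×10⁻⁶×120×370 = 1.882 mm.
The walls prevent any net length change, so an axial force P (same in every segment) develops. Compatibility: P · Σ Lᵢ/(AᵢEᵢ) = δ_free.
The series flexibility is Σ Lᵢ/(AᵢEᵢ) = 575/(1450×111×10³) + 150/(575×202×10³) + 370/(1075×73×10³) = 9.579×10⁻⁶ mm/N.
P = 1.882 / 9.579×10⁻⁶ = 196400 N = 196.4 kN, tensile.
σ_{steel} = P / A = 196400 / 575 = 341.6 MPa.

σ ≈ 342 MPa (tensile)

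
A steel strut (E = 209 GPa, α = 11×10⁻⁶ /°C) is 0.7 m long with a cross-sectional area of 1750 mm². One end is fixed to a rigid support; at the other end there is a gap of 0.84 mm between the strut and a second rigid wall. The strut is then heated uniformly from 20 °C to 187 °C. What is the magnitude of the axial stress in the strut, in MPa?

σ ≈ 133 MPa (compressive)

Unrestrained expansion: δ_free = αΔT L = 11×10⁻⁶ × 167 × 700 = 1.286 mm.
This exceeds the 0.84 mm gap, so the wall pushes back. The portion of expansion that must be recovered elastically is δ_free − gap = 1.286 − 0.84 = 0.4459 mm.
So σ = E(δ_free − g)/L = 209×10³ × 0.4459/700 = 133.1 MPa.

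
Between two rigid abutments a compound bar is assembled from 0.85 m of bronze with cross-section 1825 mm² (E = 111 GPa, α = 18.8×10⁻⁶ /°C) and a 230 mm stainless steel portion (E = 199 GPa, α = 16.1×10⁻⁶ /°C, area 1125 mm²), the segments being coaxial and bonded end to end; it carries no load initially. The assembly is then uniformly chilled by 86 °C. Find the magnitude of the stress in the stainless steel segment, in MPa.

σ ≈ 288 MPa (tensile)

If the supports were absent, the total length change would be Σ αᵢΔT Lᵢ = 18.8×10⁻⁶×86×850 + 16.1×10⁻⁶×86×230 = 1.693 mm.
Since the ends are fixed, an axial force P builds up, equal in every segment, with P · Σ Lᵢ/(AᵢEᵢ) = δ_free.
Σ Lᵢ/(AᵢEᵢ) = 850/(1825×111×10³) + 230/(1125×199×10³) = 5.223×10⁻⁶ mm/N.
P = 1.693 / 5.223×10⁻⁶ = 324100 N = 324.1 kN, tensile.
σ_{stainless steel} = P / A = 324100 / 1125 = 288.1 MPa.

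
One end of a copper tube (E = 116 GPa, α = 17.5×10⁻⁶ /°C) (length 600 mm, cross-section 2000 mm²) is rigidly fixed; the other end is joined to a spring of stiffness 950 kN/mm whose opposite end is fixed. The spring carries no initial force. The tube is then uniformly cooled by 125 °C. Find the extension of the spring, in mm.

δ ≈ 0.38 mm

The unrestrained thermal change is αΔT L = 17.5×10⁻⁶ × 125 × 600 = 1.312 mm.
Let P be the tensile force in the spring. The tube extends elastically by PL/(AE) and the spring stretches by P/k; together these equal δ_free.
So P = δ_free / [L/(AE) + 1/k] = 1.312 / [ 600/(2000×116×10³) + 1/(950×10³) ].
P = 1.312 / 3.639×10⁻⁶ = 360700 N.
Spring extension = P/k = 360700/(950×10³) = 0.3797 mm.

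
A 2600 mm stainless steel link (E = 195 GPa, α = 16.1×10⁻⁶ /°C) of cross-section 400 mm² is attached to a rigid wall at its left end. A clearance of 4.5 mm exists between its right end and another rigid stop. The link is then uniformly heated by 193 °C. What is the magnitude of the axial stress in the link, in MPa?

σ ≈ 268 MPa (compressive)

Free thermal elongation = αΔT L = 16.1×10⁻⁶ × 193 × 2600 = 8.079 mm.
This exceeds the 4.5 mm gap, so the wall pushes back. The portion of expansion that must be recovered elastically is δ_free − gap = 8.079 − 4.5 = 3.579 mm.
So σ = E(δ_free − g)/L = 195×10³ × 3.579/2600 = 268.4 MPa.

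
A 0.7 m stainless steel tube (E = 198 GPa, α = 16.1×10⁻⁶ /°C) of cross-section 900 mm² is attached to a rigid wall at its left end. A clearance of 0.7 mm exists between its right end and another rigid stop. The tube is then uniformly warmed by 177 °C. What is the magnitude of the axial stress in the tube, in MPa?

σ ≈ 366 MPa (compressive)

Free thermal elongation = αΔT L = 16.1×10⁻⁶ × 177 × 700 = 1.995 mm.
This exceeds the 0.7 mm gap, so the wall pushes back. The portion of expansion that must be recovered elastically is δ_free − gap = 1.995 − 0.7 = 1.295 mm.
That suppressed elongation corresponds to σ = E·Δ/L = 198×10³ × 1.295/700 = 366.2 MPa.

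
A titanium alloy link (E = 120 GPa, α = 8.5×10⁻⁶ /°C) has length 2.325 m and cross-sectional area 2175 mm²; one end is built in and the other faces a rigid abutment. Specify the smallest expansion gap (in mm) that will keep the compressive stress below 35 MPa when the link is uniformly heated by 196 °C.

With no wall the link would lengthen by αΔT L = 8.5×10⁻⁶ × 196 × 2325 = 3.873 mm.
A stress of 35 MPa corresponds to the wall pushing the link back by σL/E = 35×2325/(120×10³) = 0.6781 mm.
The gap must absorb the remainder: g_min = 3.873 − 0.6781 = 3.195 mm.

g ≈ 3.2 mm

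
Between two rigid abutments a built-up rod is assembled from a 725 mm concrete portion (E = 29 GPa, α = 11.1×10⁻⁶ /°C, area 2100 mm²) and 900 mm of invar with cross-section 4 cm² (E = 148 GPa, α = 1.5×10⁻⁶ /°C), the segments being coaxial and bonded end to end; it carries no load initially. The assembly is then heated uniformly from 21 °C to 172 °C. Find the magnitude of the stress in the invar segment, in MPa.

σ ≈ 131 MPa (compressive)

With the walls removed the bar would change length by δ_free = Σ αᵢΔT Lᵢ = 11.1×10⁻⁶×151×725 + 1.5×10⁻⁶×151×900 = 1.419 mm.
The rigid supports impose zero overall length change; the single axial force P common to all segments must satisfy P Σ Lᵢ/(AᵢEᵢ) = δ_free.
Σ Lᵢ/(AᵢEᵢ) = 725/(2100×29×10³) + 900/(400×148×10³) = 2.711×10⁻⁵ mm/N.
So P = 1.419 / 2.711×10⁻⁵ = 52.35 kN, compressive.
σ_{invar} = P / A = 52350 / 400 = 130.9 MPa.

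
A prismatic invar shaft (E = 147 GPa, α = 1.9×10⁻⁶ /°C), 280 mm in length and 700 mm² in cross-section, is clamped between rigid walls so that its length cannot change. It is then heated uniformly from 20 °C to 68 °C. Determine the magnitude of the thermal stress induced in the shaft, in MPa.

σ ≈ 13.4 MPa (compressive)

Because both ends are immovable the net strain is zero, and the suppressed thermal strain is αΔT = 1.9×10⁻⁶ × 48 = 91.2×10⁻⁶.
The stress required to suppress this strain is σ = Eε = 147×10³ × 91.2×10⁻⁶ = 13.41 MPa, compressive since the shaft is trying to expand.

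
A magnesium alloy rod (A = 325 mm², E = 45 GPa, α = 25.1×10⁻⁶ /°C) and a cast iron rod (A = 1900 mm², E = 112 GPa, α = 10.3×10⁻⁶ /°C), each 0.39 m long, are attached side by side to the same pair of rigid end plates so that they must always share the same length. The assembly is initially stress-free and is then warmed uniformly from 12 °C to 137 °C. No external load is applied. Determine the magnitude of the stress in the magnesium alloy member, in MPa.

σ ≈ 77.9 MPa (compressive)

Both members must finish at the same length. With the larger α, the magnesium alloy tends to over-expand; the plates restrain it, putting the magnesium alloy in compression and the cast iron in tension. With no external load the two internal forces are equal and opposite, magnitude P.
Equating the net (thermal + elastic) strains gives |α₁ − α₂|·ΔT = P·[1/(A₁E₁) + 1/(A₂E₂)].
|α₁ − α₂|·ΔT = 14.8×10⁻⁶ × 125 = 0.00185.
1/(A₁E₁) + 1/(A₂E₂) = 1/(325×45×10³) + 1/(1900×112×10³) = 7.308×10⁻⁸ N⁻¹.
So P = 0.00185 / 7.308×10⁻⁸ = 25.32 kN.
σ_{magnesium alloy} = P/A₁ = 25320/325 = 77.9 MPa, compressive.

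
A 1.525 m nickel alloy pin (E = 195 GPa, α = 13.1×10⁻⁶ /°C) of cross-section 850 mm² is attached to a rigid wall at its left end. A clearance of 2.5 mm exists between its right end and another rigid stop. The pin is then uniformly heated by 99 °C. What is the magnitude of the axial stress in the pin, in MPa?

σ ≈ 0 MPa

Free thermal elongation = αΔT L = 13.1×10⁻⁶ × 99 × 1525 = 1.978 mm.
Since δ_free = 1.98 mm is less than the 2.5 mm gap, the pin never touches the wall. No axial force develops.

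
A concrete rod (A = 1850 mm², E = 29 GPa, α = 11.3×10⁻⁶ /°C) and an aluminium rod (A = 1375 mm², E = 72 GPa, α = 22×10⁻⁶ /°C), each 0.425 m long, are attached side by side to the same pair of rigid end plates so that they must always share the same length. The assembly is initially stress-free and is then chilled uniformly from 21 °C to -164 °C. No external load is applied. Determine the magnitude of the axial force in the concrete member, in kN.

P ≈ 68.9 kN (compressive in the concrete)

Both members must finish at the same length. With the larger α, the aluminium tends to over-contract; the plates restrain it, putting the aluminium in tension and the concrete in compression. With no external load the two internal forces are equal and opposite, magnitude P.
Compatibility of the two members (thermal + elastic change equal): (α₁ − α₂)ΔT = P·[1/(A₁E₁) + 1/(A₂E₂)].
|α₁ − α₂|·ΔT = 10.7×10⁻⁶ × 185 = 0.001979.
1/(A₁E₁) + 1/(A₂E₂) = 1/(1850×29×10³) + 1/(1375×72×10³) = 2.874×10⁻⁸ N⁻¹.
P = 0.001979 / 2.874×10⁻⁸ = 68880 N = 68.88 kN.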